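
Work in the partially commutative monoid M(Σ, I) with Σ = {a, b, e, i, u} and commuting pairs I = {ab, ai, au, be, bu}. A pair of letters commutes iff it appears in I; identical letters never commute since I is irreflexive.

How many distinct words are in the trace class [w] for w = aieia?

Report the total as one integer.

4

0(a) covers ∅
1(i) covers ∅
2(e) covers 0:a, 1:i
3(i) covers 2:e
4(a) covers 2:e
floor of heap: 0:a, 1:i
completions by unplaced set U, small U first (add the entries for U minus each lowest piece of U):
  |U|=1: {3}:1  {4}:1
  |U|=2: {3,4}:2
  |U|=3: {2,3,4}:2
  start at 0(a): 2
  start at 1(i): 2
sum over floor = 4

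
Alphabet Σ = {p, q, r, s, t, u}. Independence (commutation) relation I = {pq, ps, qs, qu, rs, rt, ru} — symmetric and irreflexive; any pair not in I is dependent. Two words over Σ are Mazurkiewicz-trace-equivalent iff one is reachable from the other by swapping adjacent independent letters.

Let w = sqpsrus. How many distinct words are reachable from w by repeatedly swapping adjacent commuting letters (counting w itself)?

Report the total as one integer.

53

drop 0:s onto floor
drop 1:q onto floor
drop 2:p onto floor
drop 3:s onto {0:s}
drop 4:r onto {1:q, 2:p}
drop 5:u onto {2:p, 3:s}
drop 6:s onto {5:u}
ground layer = {0:s, 1:q, 2:p}
drop-orders for the pieces not yet dropped (sum over which currently-grounded one goes next):
  1 to go: {4} 1  {6} 1
  2 to go: {1,4} 1  {4,6} 2  {5,6} 1
  3 to go: {1,4,6} 3  {3,5,6} 1  {4,5,6} 3
  4 to go: {0,3,5,6} 1  {1,4,5,6} 6  {2,4,5,6} 3  {3,4,5,6} 4
  5 to go: {0,3,4,5,6} 5  {1,2,4,5,6} 9  {1,3,4,5,6} 10  {2,3,4,5,6} 7
  if 0:s drops first: 26 orders
  if 1:q drops first: 12 orders
  if 2:p drops first: 15 orders
heap linearizations: 53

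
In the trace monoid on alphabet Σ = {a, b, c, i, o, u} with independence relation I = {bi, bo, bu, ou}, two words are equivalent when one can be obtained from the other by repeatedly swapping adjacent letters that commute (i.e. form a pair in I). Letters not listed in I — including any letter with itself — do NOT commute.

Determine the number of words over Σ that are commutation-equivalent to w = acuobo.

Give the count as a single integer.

#0=a has no predecessor
#1=c depends on [0:a]
#2=u depends on [1:c]
#3=o depends on [1:c]
#4=b depends on [1:c]
#5=o depends on [3:o]
sources: [0:a]
N(rest) = Σ N(rest − s) over sources s of rest; N(one piece) = 1:
  size 1 → [2]=1  [4]=1  [5]=1
  size 2 → [2,4]=2  [2,5]=2  [3,5]=1  [4,5]=2
  size 3 → [2,3,5]=3  [2,4,5]=6  [3,4,5]=3
  size 4 → [2,3,4,5]=12
  first=0(a) contributes 12

12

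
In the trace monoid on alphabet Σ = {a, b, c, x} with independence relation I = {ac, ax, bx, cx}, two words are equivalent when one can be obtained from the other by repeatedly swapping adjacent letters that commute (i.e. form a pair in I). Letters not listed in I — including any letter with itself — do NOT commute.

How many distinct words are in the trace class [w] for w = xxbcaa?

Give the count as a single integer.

#0=x has no predecessor
#1=x depends on [0:x]
#2=b has no predecessor
#3=c depends on [2:b]
#4=a depends on [2:b]
#5=a depends on [4:a]
sources: [0:x, 2:b]
N(rest) = Σ N(rest − s) over sources s of rest; N(one piece) = 1:
  size 1 → [1]=1  [3]=1  [5]=1
  size 2 → [0,1]=1  [1,3]=2  [1,5]=2  [3,5]=2  [4,5]=1
  size 3 → [0,1,3]=3  [0,1,5]=3  [1,3,5]=6  [1,4,5]=3  [3,4,5]=3
  size 4 → [0,1,3,5]=12  [0,1,4,5]=6  [1,3,4,5]=12  [2,3,4,5]=3
  first=0(x) contributes 15
  first=2(b) contributes 30
|[w]| = 45

45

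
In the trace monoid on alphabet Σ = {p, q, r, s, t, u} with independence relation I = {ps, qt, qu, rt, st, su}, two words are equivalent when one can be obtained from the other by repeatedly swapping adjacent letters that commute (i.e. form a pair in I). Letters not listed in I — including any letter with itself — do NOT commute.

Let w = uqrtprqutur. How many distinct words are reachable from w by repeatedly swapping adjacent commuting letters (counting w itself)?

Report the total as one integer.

#0=u has no predecessor
#1=q has no predecessor
#2=r depends on [0:u, 1:q]
#3=t depends on [0:u]
#4=p depends on [2:r, 3:t]
#5=r depends on [4:p]
#6=q depends on [5:r]
#7=u depends on [5:r]
#8=t depends on [7:u]
#9=u depends on [8:t]
#10=r depends on [6:q, 9:u]
sources: [0:u, 1:q]
N(rest) = Σ N(rest − s) over sources s of rest; N(one piece) = 1:
  size 1 → [10]=1
  size 2 → [6,10]=1  [9,10]=1
  size 3 → [6,9,10]=2  [8,9,10]=1
  size 4 → [6,8,9,10]=3  [7,8,9,10]=1
  size 5 → [6,7,8,9,10]=4
  size 6 → [5,6,7,8,9,10]=4
  size 7 → [4,5,6,7,8,9,10]=4
  size 8 → [2,4,5,6,7,8,9,10]=4  [3,4,5,6,7,8,9,10]=4
  size 9 → [1,2,4,5,6,7,8,9,10]=4  [2,3,4,5,6,7,8,9,10]=8
  first=0(u) contributes 12
  first=1(q) contributes 8
|[w]| = 20

20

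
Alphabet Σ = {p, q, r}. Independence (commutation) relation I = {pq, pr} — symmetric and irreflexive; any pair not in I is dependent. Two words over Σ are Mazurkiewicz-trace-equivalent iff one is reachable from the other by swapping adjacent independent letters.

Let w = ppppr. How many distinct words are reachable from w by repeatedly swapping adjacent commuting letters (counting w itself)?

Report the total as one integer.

#0=p has no predecessor
#1=p depends on [0:p]
#2=p depends on [1:p]
#3=p depends on [2:p]
#4=r has no predecessor
sources: [0:p, 4:r]
N(rest) = Σ N(rest − s) over sources s of rest; N(one piece) = 1:
  size 1 → [3]=1  [4]=1
  size 2 → [2,3]=1  [3,4]=2
  size 3 → [1,2,3]=1  [2,3,4]=3
  first=0(p) contributes 4
  first=4(r) contributes 1
|[w]| = 5

5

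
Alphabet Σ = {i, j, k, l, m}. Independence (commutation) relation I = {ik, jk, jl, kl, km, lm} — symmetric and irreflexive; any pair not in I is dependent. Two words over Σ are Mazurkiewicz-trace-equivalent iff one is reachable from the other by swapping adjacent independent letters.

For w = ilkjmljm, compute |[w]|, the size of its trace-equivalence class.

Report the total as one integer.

120

0(i) covers ∅
1(l) covers 0:i
2(k) covers ∅
3(j) covers 0:i
4(m) covers 3:j
5(l) covers 1:l
6(j) covers 4:m
7(m) covers 6:j
floor of heap: 0:i, 2:k
completions by unplaced set U, small U first (add the entries for U minus each lowest piece of U):
  |U|=1: {2}:1  {5}:1  {7}:1
  |U|=2: {1,5}:1  {2,5}:2  {2,7}:2  {5,7}:2  {6,7}:1
  |U|=3: {1,2,5}:3  {1,5,7}:3  {2,5,7}:6  {2,6,7}:3  {4,6,7}:1  {5,6,7}:3
  |U|=4: {1,2,5,7}:12  {1,5,6,7}:6  {2,4,6,7}:4  {2,5,6,7}:12  {3,4,6,7}:1  {4,5,6,7}:4
  |U|=5: {1,2,5,6,7}:30  {1,4,5,6,7}:10  {2,3,4,6,7}:5  {2,4,5,6,7}:20  {3,4,5,6,7}:5
  |U|=6: {1,2,4,5,6,7}:60  {1,3,4,5,6,7}:15  {2,3,4,5,6,7}:30
  start at 0(i): 105
  start at 2(k): 15
sum over floor = 120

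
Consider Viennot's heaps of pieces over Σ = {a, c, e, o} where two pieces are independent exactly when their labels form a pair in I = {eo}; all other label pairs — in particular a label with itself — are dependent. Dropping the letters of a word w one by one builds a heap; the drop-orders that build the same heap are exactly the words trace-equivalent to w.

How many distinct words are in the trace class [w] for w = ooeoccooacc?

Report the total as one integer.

4

drop 0:o onto floor
drop 1:o onto {0:o}
drop 2:e onto floor
drop 3:o onto {1:o}
drop 4:c onto {2:e, 3:o}
drop 5:c onto {4:c}
drop 6:o onto {5:c}
drop 7:o onto {6:o}
drop 8:a onto {7:o}
drop 9:c onto {8:a}
drop 10:c onto {9:c}
ground layer = {0:o, 2:e}
drop-orders for the pieces not yet dropped (sum over which currently-grounded one goes next):
  1 to go: {10} 1
  2 to go: {9,10} 1
  3 to go: {8,9,10} 1
  4 to go: {7,8,9,10} 1
  5 to go: {6,7,8,9,10} 1
  6 to go: {5,6,7,8,9,10} 1
  7 to go: {4,5,6,7,8,9,10} 1
  8 to go: {2,4,5,6,7,8,9,10} 1  {3,4,5,6,7,8,9,10} 1
  9 to go: {1,3,4,5,6,7,8,9,10} 1  {2,3,4,5,6,7,8,9,10} 2
  if 0:o drops first: 3 orders
  if 2:e drops first: 1 orders
heap linearizations: 4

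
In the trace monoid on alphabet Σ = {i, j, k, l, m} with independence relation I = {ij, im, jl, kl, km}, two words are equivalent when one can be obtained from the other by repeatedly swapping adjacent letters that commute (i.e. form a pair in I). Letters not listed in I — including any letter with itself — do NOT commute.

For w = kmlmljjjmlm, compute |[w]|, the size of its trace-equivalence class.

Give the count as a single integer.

piece 0:k — minimal
piece 1:m — minimal
piece 2:l rests on {1:m}
piece 3:m rests on {2:l}
piece 4:l rests on {3:m}
piece 5:j rests on {0:k, 3:m}
piece 6:j rests on {5:j}
piece 7:j rests on {6:j}
piece 8:m rests on {4:l, 7:j}
piece 9:l rests on {8:m}
piece 10:m rests on {9:l}
minimal pieces: {0:k, 1:m}
ways to finish when only these pieces remain (= sum over removing one remaining piece with nothing left below it):
  1 left: {10}→1
  2 left: {9,10}→1
  3 left: {8,9,10}→1
  4 left: {4,8,9,10}→1  {7,8,9,10}→1
  5 left: {4,7,8,9,10}→2  {6,7,8,9,10}→1
  6 left: {4,6,7,8,9,10}→3  {5,6,7,8,9,10}→1
  7 left: {0,5,6,7,8,9,10}→1  {4,5,6,7,8,9,10}→4
  8 left: {0,4,5,6,7,8,9,10}→5  {3,4,5,6,7,8,9,10}→4
  9 left: {0,3,4,5,6,7,8,9,10}→9  {2,3,4,5,6,7,8,9,10}→4
  placing 0:k first → 4 extensions
  placing 1:m first → 13 extensions
total linear extensions = 17

17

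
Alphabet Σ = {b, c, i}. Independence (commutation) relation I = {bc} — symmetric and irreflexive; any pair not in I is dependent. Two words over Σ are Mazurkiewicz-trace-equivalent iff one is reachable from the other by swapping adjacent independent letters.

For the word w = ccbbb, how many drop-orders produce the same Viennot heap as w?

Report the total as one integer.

10

0(c) covers ∅
1(c) covers 0:c
2(b) covers ∅
3(b) covers 2:b
4(b) covers 3:b
floor of heap: 0:c, 2:b
completions by unplaced set U, small U first (add the entries for U minus each lowest piece of U):
  |U|=1: {1}:1  {4}:1
  |U|=2: {0,1}:1  {1,4}:2  {3,4}:1
  |U|=3: {0,1,4}:3  {1,3,4}:3  {2,3,4}:1
  start at 0(c): 4
  start at 2(b): 6
sum over floor = 10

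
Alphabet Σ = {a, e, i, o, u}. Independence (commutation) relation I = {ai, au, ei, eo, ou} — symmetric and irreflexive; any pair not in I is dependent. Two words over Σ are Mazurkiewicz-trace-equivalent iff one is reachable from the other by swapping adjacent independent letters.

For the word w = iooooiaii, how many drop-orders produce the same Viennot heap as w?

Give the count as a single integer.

4

0(i) covers ∅
1(o) covers 0:i
2(o) covers 1:o
3(o) covers 2:o
4(o) covers 3:o
5(i) covers 4:o
6(a) covers 4:o
7(i) covers 5:i
8(i) covers 7:i
floor of heap: 0:i
completions by unplaced set U, small U first (add the entries for U minus each lowest piece of U):
  |U|=1: {6}:1  {8}:1
  |U|=2: {6,8}:2  {7,8}:1
  |U|=3: {5,7,8}:1  {6,7,8}:3
  |U|=4: {5,6,7,8}:4
  |U|=5: {4,5,6,7,8}:4
  |U|=6: {3,4,5,6,7,8}:4
  |U|=7: {2,3,4,5,6,7,8}:4
  start at 0(i): 4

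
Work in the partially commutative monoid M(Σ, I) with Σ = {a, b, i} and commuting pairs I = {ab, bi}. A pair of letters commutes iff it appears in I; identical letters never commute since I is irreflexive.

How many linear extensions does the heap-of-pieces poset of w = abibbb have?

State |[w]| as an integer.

drop 0:a onto floor
drop 1:b onto floor
drop 2:i onto {0:a}
drop 3:b onto {1:b}
drop 4:b onto {3:b}
drop 5:b onto {4:b}
ground layer = {0:a, 1:b}
drop-orders for the pieces not yet dropped (sum over which currently-grounded one goes next):
  1 to go: {2} 1  {5} 1
  2 to go: {0,2} 1  {2,5} 2  {4,5} 1
  3 to go: {0,2,5} 3  {2,4,5} 3  {3,4,5} 1
  4 to go: {0,2,4,5} 6  {1,3,4,5} 1  {2,3,4,5} 4
  if 0:a drops first: 5 orders
  if 1:b drops first: 10 orders
heap linearizations: 15

15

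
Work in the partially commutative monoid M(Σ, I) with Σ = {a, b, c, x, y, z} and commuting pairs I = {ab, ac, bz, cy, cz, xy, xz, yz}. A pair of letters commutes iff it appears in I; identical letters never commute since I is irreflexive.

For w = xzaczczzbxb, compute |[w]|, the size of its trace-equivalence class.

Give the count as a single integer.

piece 0:x — minimal
piece 1:z — minimal
piece 2:a rests on {0:x, 1:z}
piece 3:c rests on {0:x}
piece 4:z rests on {2:a}
piece 5:c rests on {3:c}
piece 6:z rests on {4:z}
piece 7:z rests on {6:z}
piece 8:b rests on {5:c}
piece 9:x rests on {2:a, 8:b}
piece 10:b rests on {9:x}
minimal pieces: {0:x, 1:z}
ways to finish when only these pieces remain (= sum over removing one remaining piece with nothing left below it):
  1 left: {7}→1  {10}→1
  2 left: {6,7}→1  {7,10}→2  {9,10}→1
  3 left: {4,6,7}→1  {6,7,10}→3  {7,9,10}→3  {8,9,10}→1
  4 left: {4,6,7,10}→4  {5,8,9,10}→1  {6,7,9,10}→6  {7,8,9,10}→4
  5 left: {3,5,8,9,10}→1  {4,6,7,9,10}→10  {5,7,8,9,10}→5  {6,7,8,9,10}→10
  6 left: {2,4,6,7,9,10}→10  {3,5,7,8,9,10}→6  {4,6,7,8,9,10}→20  {5,6,7,8,9,10}→15
  7 left: {1,2,4,6,7,9,10}→10  {2,4,6,7,8,9,10}→30  {3,5,6,7,8,9,10}→21  {4,5,6,7,8,9,10}→35
  8 left: {1,2,4,6,7,8,9,10}→40  {2,4,5,6,7,8,9,10}→65  {3,4,5,6,7,8,9,10}→56
  9 left: {1,2,4,5,6,7,8,9,10}→105  {2,3,4,5,6,7,8,9,10}→121
  placing 0:x first → 226 extensions
  placing 1:z first → 121 extensions
total linear extensions = 347

347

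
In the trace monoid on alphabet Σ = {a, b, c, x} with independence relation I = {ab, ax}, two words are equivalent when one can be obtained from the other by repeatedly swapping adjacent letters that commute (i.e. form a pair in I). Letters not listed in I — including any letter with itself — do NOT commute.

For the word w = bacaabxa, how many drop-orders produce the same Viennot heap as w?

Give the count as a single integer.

0(b) covers ∅
1(a) covers ∅
2(c) covers 0:b, 1:a
3(a) covers 2:c
4(a) covers 3:a
5(b) covers 2:c
6(x) covers 5:b
7(a) covers 4:a
floor of heap: 0:b, 1:a
completions by unplaced set U, small U first (add the entries for U minus each lowest piece of U):
  |U|=1: {6}:1  {7}:1
  |U|=2: {4,7}:1  {5,6}:1  {6,7}:2
  |U|=3: {3,4,7}:1  {4,6,7}:3  {5,6,7}:3
  |U|=4: {3,4,6,7}:4  {4,5,6,7}:6
  |U|=5: {3,4,5,6,7}:10
  |U|=6: {2,3,4,5,6,7}:10
  start at 0(b): 10
  start at 1(a): 10
sum over floor = 20

20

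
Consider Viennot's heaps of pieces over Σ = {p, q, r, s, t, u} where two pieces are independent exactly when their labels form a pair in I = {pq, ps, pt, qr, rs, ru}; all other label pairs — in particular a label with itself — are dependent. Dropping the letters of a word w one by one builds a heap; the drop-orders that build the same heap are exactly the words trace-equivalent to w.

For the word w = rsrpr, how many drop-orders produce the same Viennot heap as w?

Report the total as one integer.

5

0(r) covers ∅
1(s) covers ∅
2(r) covers 0:r
3(p) covers 2:r
4(r) covers 3:p
floor of heap: 0:r, 1:s
completions by unplaced set U, small U first (add the entries for U minus each lowest piece of U):
  |U|=1: {1}:1  {4}:1
  |U|=2: {1,4}:2  {3,4}:1
  |U|=3: {1,3,4}:3  {2,3,4}:1
  start at 0(r): 4
  start at 1(s): 1
sum over floor = 5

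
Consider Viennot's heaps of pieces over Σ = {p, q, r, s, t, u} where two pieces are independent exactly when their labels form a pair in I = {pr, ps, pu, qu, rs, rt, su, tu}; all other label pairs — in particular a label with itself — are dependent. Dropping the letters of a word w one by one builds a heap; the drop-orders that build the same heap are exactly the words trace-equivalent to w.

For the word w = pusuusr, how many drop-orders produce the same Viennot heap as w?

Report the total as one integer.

0(p) covers ∅
1(u) covers ∅
2(s) covers ∅
3(u) covers 1:u
4(u) covers 3:u
5(s) covers 2:s
6(r) covers 4:u
floor of heap: 0:p, 1:u, 2:s
completions by unplaced set U, small U first (add the entries for U minus each lowest piece of U):
  |U|=1: {0}:1  {5}:1  {6}:1
  |U|=2: {0,5}:2  {0,6}:2  {2,5}:1  {4,6}:1  {5,6}:2
  |U|=3: {0,2,5}:3  {0,4,6}:3  {0,5,6}:6  {2,5,6}:3  {3,4,6}:1  {4,5,6}:3
  |U|=4: {0,2,5,6}:12  {0,3,4,6}:4  {0,4,5,6}:12  {1,3,4,6}:1  {2,4,5,6}:6  {3,4,5,6}:4
  |U|=5: {0,1,3,4,6}:5  {0,2,4,5,6}:30  {0,3,4,5,6}:20  {1,3,4,5,6}:5  {2,3,4,5,6}:10
  start at 0(p): 15
  start at 1(u): 60
  start at 2(s): 30
sum over floor = 105

105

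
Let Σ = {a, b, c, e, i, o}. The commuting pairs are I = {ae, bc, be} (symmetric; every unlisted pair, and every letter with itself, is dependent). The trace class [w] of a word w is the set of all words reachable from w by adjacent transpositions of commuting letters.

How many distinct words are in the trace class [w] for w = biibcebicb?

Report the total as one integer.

12

drop 0:b onto floor
drop 1:i onto {0:b}
drop 2:i onto {1:i}
drop 3:b onto {2:i}
drop 4:c onto {2:i}
drop 5:e onto {4:c}
drop 6:b onto {3:b}
drop 7:i onto {5:e, 6:b}
drop 8:c onto {7:i}
drop 9:b onto {7:i}
ground layer = {0:b}
drop-orders for the pieces not yet dropped (sum over which currently-grounded one goes next):
  1 to go: {8} 1  {9} 1
  2 to go: {8,9} 2
  3 to go: {7,8,9} 2
  4 to go: {5,7,8,9} 2  {6,7,8,9} 2
  5 to go: {3,6,7,8,9} 2  {4,5,7,8,9} 2  {5,6,7,8,9} 4
  6 to go: {3,5,6,7,8,9} 6  {4,5,6,7,8,9} 6
  7 to go: {3,4,5,6,7,8,9} 12
  8 to go: {2,3,4,5,6,7,8,9} 12
  if 0:b drops first: 12 orders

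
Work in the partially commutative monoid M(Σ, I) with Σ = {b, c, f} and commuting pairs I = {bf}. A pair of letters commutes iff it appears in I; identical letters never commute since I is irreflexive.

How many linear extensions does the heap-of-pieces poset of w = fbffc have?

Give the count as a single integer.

0(f) covers ∅
1(b) covers ∅
2(f) covers 0:f
3(f) covers 2:f
4(c) covers 1:b, 3:f
floor of heap: 0:f, 1:b
completions by unplaced set U, small U first (add the entries for U minus each lowest piece of U):
  |U|=1: {4}:1
  |U|=2: {1,4}:1  {3,4}:1
  |U|=3: {1,3,4}:2  {2,3,4}:1
  start at 0(f): 3
  start at 1(b): 1
sum over floor = 4

4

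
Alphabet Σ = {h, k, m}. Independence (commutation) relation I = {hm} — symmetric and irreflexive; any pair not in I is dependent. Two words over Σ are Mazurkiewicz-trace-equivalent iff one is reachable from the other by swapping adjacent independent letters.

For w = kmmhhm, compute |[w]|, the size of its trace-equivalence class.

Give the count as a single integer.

10

piece 0:k — minimal
piece 1:m rests on {0:k}
piece 2:m rests on {1:m}
piece 3:h rests on {0:k}
piece 4:h rests on {3:h}
piece 5:m rests on {2:m}
minimal pieces: {0:k}
ways to finish when only these pieces remain (= sum over removing one remaining piece with nothing left below it):
  1 left: {4}→1  {5}→1
  2 left: {2,5}→1  {3,4}→1  {4,5}→2
  3 left: {1,2,5}→1  {2,4,5}→3  {3,4,5}→3
  4 left: {1,2,4,5}→4  {2,3,4,5}→6
  placing 0:k first → 10 extensions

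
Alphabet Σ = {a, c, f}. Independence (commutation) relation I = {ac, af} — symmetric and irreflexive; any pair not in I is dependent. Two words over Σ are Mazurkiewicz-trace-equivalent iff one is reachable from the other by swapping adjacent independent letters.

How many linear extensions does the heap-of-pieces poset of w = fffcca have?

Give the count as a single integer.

drop 0:f onto floor
drop 1:f onto {0:f}
drop 2:f onto {1:f}
drop 3:c onto {2:f}
drop 4:c onto {3:c}
drop 5:a onto floor
ground layer = {0:f, 5:a}
drop-orders for the pieces not yet dropped (sum over which currently-grounded one goes next):
  1 to go: {4} 1  {5} 1
  2 to go: {3,4} 1  {4,5} 2
  3 to go: {2,3,4} 1  {3,4,5} 3
  4 to go: {1,2,3,4} 1  {2,3,4,5} 4
  if 0:f drops first: 5 orders
  if 5:a drops first: 1 orders
heap linearizations: 6

6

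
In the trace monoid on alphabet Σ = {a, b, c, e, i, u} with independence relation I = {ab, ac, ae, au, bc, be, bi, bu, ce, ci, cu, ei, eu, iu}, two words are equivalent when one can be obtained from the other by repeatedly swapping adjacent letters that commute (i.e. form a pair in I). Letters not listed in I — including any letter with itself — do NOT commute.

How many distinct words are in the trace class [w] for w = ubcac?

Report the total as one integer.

60

0(u) covers ∅
1(b) covers ∅
2(c) covers ∅
3(a) covers ∅
4(c) covers 2:c
floor of heap: 0:u, 1:b, 2:c, 3:a
completions by unplaced set U, small U first (add the entries for U minus each lowest piece of U):
  |U|=1: {0}:1  {1}:1  {3}:1  {4}:1
  |U|=2: {0,1}:2  {0,3}:2  {0,4}:2  {1,3}:2  {1,4}:2  {2,4}:1  {3,4}:2
  |U|=3: {0,1,3}:6  {0,1,4}:6  {0,2,4}:3  {0,3,4}:6  {1,2,4}:3  {1,3,4}:6  {2,3,4}:3
  start at 0(u): 12
  start at 1(b): 12
  start at 2(c): 24
  start at 3(a): 12
sum over floor = 60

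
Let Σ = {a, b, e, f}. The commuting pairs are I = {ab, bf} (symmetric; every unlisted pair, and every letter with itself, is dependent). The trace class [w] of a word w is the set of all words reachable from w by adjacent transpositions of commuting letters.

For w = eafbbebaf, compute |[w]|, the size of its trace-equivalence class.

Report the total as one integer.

18

piece 0:e — minimal
piece 1:a rests on {0:e}
piece 2:f rests on {1:a}
piece 3:b rests on {0:e}
piece 4:b rests on {3:b}
piece 5:e rests on {2:f, 4:b}
piece 6:b rests on {5:e}
piece 7:a rests on {5:e}
piece 8:f rests on {7:a}
minimal pieces: {0:e}
ways to finish when only these pieces remain (= sum over removing one remaining piece with nothing left below it):
  1 left: {6}→1  {8}→1
  2 left: {6,8}→2  {7,8}→1
  3 left: {6,7,8}→3
  4 left: {5,6,7,8}→3
  5 left: {2,5,6,7,8}→3  {4,5,6,7,8}→3
  6 left: {1,2,5,6,7,8}→3  {2,4,5,6,7,8}→6  {3,4,5,6,7,8}→3
  7 left: {1,2,4,5,6,7,8}→9  {2,3,4,5,6,7,8}→9
  placing 0:e first → 18 extensions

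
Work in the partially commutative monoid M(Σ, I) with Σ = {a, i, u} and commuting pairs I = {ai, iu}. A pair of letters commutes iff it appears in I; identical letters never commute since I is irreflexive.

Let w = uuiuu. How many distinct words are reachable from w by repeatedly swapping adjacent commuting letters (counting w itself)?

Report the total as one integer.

#0=u has no predecessor
#1=u depends on [0:u]
#2=i has no predecessor
#3=u depends on [1:u]
#4=u depends on [3:u]
sources: [0:u, 2:i]
N(rest) = Σ N(rest − s) over sources s of rest; N(one piece) = 1:
  size 1 → [2]=1  [4]=1
  size 2 → [2,4]=2  [3,4]=1
  size 3 → [1,3,4]=1  [2,3,4]=3
  first=0(u) contributes 4
  first=2(i) contributes 1
|[w]| = 5

5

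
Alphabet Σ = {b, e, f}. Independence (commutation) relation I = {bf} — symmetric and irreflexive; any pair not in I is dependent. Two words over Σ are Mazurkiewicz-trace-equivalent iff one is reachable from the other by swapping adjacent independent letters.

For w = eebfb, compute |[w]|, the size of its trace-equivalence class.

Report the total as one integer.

0(e) covers ∅
1(e) covers 0:e
2(b) covers 1:e
3(f) covers 1:e
4(b) covers 2:b
floor of heap: 0:e
completions by unplaced set U, small U first (add the entries for U minus each lowest piece of U):
  |U|=1: {3}:1  {4}:1
  |U|=2: {2,4}:1  {3,4}:2
  |U|=3: {2,3,4}:3
  start at 0(e): 3

3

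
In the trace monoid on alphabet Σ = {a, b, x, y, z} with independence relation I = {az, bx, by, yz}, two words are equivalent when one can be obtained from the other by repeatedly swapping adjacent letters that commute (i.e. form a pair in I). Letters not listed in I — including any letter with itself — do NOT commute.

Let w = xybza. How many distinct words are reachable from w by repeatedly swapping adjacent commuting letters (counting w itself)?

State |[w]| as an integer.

8

drop 0:x onto floor
drop 1:y onto {0:x}
drop 2:b onto floor
drop 3:z onto {0:x, 2:b}
drop 4:a onto {1:y, 2:b}
ground layer = {0:x, 2:b}
drop-orders for the pieces not yet dropped (sum over which currently-grounded one goes next):
  1 to go: {3} 1  {4} 1
  2 to go: {1,4} 1  {3,4} 2
  3 to go: {1,3,4} 3  {2,3,4} 2
  if 0:x drops first: 5 orders
  if 2:b drops first: 3 orders
heap linearizations: 8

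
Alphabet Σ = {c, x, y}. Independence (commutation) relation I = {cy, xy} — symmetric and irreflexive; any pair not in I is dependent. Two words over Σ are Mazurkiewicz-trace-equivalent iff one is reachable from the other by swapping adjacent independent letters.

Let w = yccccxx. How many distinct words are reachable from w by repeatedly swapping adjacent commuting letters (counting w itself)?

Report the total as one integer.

7

piece 0:y — minimal
piece 1:c — minimal
piece 2:c rests on {1:c}
piece 3:c rests on {2:c}
piece 4:c rests on {3:c}
piece 5:x rests on {4:c}
piece 6:x rests on {5:x}
minimal pieces: {0:y, 1:c}
ways to finish when only these pieces remain (= sum over removing one remaining piece with nothing left below it):
  1 left: {0}→1  {6}→1
  2 left: {0,6}→2  {5,6}→1
  3 left: {0,5,6}→3  {4,5,6}→1
  4 left: {0,4,5,6}→4  {3,4,5,6}→1
  5 left: {0,3,4,5,6}→5  {2,3,4,5,6}→1
  placing 0:y first → 1 extensions
  placing 1:c first → 6 extensions
total linear extensions = 7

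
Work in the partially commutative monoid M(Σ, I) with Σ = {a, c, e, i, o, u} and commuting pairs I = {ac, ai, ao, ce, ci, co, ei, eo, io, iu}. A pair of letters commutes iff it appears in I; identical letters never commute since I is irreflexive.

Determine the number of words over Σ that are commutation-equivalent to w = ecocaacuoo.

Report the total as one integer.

140

piece 0:e — minimal
piece 1:c — minimal
piece 2:o — minimal
piece 3:c rests on {1:c}
piece 4:a rests on {0:e}
piece 5:a rests on {4:a}
piece 6:c rests on {3:c}
piece 7:u rests on {2:o, 5:a, 6:c}
piece 8:o rests on {7:u}
piece 9:o rests on {8:o}
minimal pieces: {0:e, 1:c, 2:o}
ways to finish when only these pieces remain (= sum over removing one remaining piece with nothing left below it):
  1 left: {9}→1
  2 left: {8,9}→1
  3 left: {7,8,9}→1
  4 left: {2,7,8,9}→1  {5,7,8,9}→1  {6,7,8,9}→1
  5 left: {2,5,7,8,9}→2  {2,6,7,8,9}→2  {3,6,7,8,9}→1  {4,5,7,8,9}→1  {5,6,7,8,9}→2
  6 left: {0,4,5,7,8,9}→1  {1,3,6,7,8,9}→1  {2,3,6,7,8,9}→3  {2,4,5,7,8,9}→3  {2,5,6,7,8,9}→6  {3,5,6,7,8,9}→3  {4,5,6,7,8,9}→3
  7 left: {0,2,4,5,7,8,9}→4  {0,4,5,6,7,8,9}→4  {1,2,3,6,7,8,9}→4  {1,3,5,6,7,8,9}→4  {2,3,5,6,7,8,9}→12  {2,4,5,6,7,8,9}→12  {3,4,5,6,7,8,9}→6
  8 left: {0,2,4,5,6,7,8,9}→20  {0,3,4,5,6,7,8,9}→10  {1,2,3,5,6,7,8,9}→20  {1,3,4,5,6,7,8,9}→10  {2,3,4,5,6,7,8,9}→30
  placing 0:e first → 60 extensions
  placing 1:c first → 60 extensions
  placing 2:o first → 20 extensions
total linear extensions = 140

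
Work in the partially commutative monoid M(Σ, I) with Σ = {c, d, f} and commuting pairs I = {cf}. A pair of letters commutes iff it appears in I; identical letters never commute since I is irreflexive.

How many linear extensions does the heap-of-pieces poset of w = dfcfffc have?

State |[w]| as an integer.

piece 0:d — minimal
piece 1:f rests on {0:d}
piece 2:c rests on {0:d}
piece 3:f rests on {1:f}
piece 4:f rests on {3:f}
piece 5:f rests on {4:f}
piece 6:c rests on {2:c}
minimal pieces: {0:d}
ways to finish when only these pieces remain (= sum over removing one remaining piece with nothing left below it):
  1 left: {5}→1  {6}→1
  2 left: {2,6}→1  {4,5}→1  {5,6}→2
  3 left: {2,5,6}→3  {3,4,5}→1  {4,5,6}→3
  4 left: {1,3,4,5}→1  {2,4,5,6}→6  {3,4,5,6}→4
  5 left: {1,3,4,5,6}→5  {2,3,4,5,6}→10
  placing 0:d first → 15 extensions

15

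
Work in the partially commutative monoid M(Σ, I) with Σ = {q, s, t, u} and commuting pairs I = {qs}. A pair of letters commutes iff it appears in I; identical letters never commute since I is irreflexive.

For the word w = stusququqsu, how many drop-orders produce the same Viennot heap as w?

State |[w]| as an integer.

#0=s has no predecessor
#1=t depends on [0:s]
#2=u depends on [1:t]
#3=s depends on [2:u]
#4=q depends on [2:u]
#5=u depends on [3:s, 4:q]
#6=q depends on [5:u]
#7=u depends on [6:q]
#8=q depends on [7:u]
#9=s depends on [7:u]
#10=u depends on [8:q, 9:s]
sources: [0:s]
N(rest) = Σ N(rest − s) over sources s of rest; N(one piece) = 1:
  size 1 → [10]=1
  size 2 → [8,10]=1  [9,10]=1
  size 3 → [8,9,10]=2
  size 4 → [7,8,9,10]=2
  size 5 → [6,7,8,9,10]=2
  size 6 → [5,6,7,8,9,10]=2
  size 7 → [3,5,6,7,8,9,10]=2  [4,5,6,7,8,9,10]=2
  size 8 → [3,4,5,6,7,8,9,10]=4
  size 9 → [2,3,4,5,6,7,8,9,10]=4
  first=0(s) contributes 4

4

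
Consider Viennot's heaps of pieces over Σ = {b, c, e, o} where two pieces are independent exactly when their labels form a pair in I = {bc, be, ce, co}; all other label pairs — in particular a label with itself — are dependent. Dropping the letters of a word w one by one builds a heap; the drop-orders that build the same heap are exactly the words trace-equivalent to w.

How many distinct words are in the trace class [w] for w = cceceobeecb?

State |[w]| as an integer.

#0=c has no predecessor
#1=c depends on [0:c]
#2=e has no predecessor
#3=c depends on [1:c]
#4=e depends on [2:e]
#5=o depends on [4:e]
#6=b depends on [5:o]
#7=e depends on [5:o]
#8=e depends on [7:e]
#9=c depends on [3:c]
#10=b depends on [6:b]
sources: [0:c, 2:e]
N(rest) = Σ N(rest − s) over sources s of rest; N(one piece) = 1:
  size 1 → [8]=1  [9]=1  [10]=1
  size 2 → [3,9]=1  [6,10]=1  [7,8]=1  [8,9]=2  [8,10]=2  [9,10]=2
  size 3 → [1,3,9]=1  [3,8,9]=3  [3,9,10]=3  [6,8,10]=3  [6,9,10]=3  [7,8,9]=3  [7,8,10]=3  [8,9,10]=6
  size 4 → [0,1,3,9]=1  [1,3,8,9]=4  [1,3,9,10]=4  [3,6,9,10]=6  [3,7,8,9]=6  [3,8,9,10]=12  [6,7,8,10]=6  [6,8,9,10]=12  [7,8,9,10]=12
  size 5 → [0,1,3,8,9]=5  [0,1,3,9,10]=5  [1,3,6,9,10]=10  [1,3,7,8,9]=10  [1,3,8,9,10]=20  [3,6,8,9,10]=30  [3,7,8,9,10]=30  [5,6,7,8,10]=6  [6,7,8,9,10]=30
  size 6 → [0,1,3,6,9,10]=15  [0,1,3,7,8,9]=15  [0,1,3,8,9,10]=30  [1,3,6,8,9,10]=60  [1,3,7,8,9,10]=60  [3,6,7,8,9,10]=90  [4,5,6,7,8,10]=6  [5,6,7,8,9,10]=36
  size 7 → [0,1,3,6,8,9,10]=105  [0,1,3,7,8,9,10]=105  [1,3,6,7,8,9,10]=210  [2,4,5,6,7,8,10]=6  [3,5,6,7,8,9,10]=126  [4,5,6,7,8,9,10]=42
  size 8 → [0,1,3,6,7,8,9,10]=420  [1,3,5,6,7,8,9,10]=336  [2,4,5,6,7,8,9,10]=48  [3,4,5,6,7,8,9,10]=168
  size 9 → [0,1,3,5,6,7,8,9,10]=756  [1,3,4,5,6,7,8,9,10]=504  [2,3,4,5,6,7,8,9,10]=216
  first=0(c) contributes 720
  first=2(e) contributes 1260
|[w]| = 1980

1980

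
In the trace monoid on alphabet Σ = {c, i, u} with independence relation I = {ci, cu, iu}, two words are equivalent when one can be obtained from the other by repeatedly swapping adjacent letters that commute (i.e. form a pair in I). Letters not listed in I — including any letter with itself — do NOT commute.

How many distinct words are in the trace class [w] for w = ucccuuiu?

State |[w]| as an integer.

#0=u has no predecessor
#1=c has no predecessor
#2=c depends on [1:c]
#3=c depends on [2:c]
#4=u depends on [0:u]
#5=u depends on [4:u]
#6=i has no predecessor
#7=u depends on [5:u]
sources: [0:u, 1:c, 6:i]
N(rest) = Σ N(rest − s) over sources s of rest; N(one piece) = 1:
  size 1 → [3]=1  [6]=1  [7]=1
  size 2 → [2,3]=1  [3,6]=2  [3,7]=2  [5,7]=1  [6,7]=2
  size 3 → [1,2,3]=1  [2,3,6]=3  [2,3,7]=3  [3,5,7]=3  [3,6,7]=6  [4,5,7]=1  [5,6,7]=3
  size 4 → [0,4,5,7]=1  [1,2,3,6]=4  [1,2,3,7]=4  [2,3,5,7]=6  [2,3,6,7]=12  [3,4,5,7]=4  [3,5,6,7]=12  [4,5,6,7]=4
  size 5 → [0,3,4,5,7]=5  [0,4,5,6,7]=5  [1,2,3,5,7]=10  [1,2,3,6,7]=20  [2,3,4,5,7]=10  [2,3,5,6,7]=30  [3,4,5,6,7]=20
  size 6 → [0,2,3,4,5,7]=15  [0,3,4,5,6,7]=30  [1,2,3,4,5,7]=20  [1,2,3,5,6,7]=60  [2,3,4,5,6,7]=60
  first=0(u) contributes 140
  first=1(c) contributes 105
  first=6(i) contributes 35
|[w]| = 280

280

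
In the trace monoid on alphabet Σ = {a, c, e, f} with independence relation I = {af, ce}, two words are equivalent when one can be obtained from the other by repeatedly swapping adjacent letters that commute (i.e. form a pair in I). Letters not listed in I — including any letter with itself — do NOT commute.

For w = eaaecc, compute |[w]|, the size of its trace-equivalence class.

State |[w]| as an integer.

0(e) covers ∅
1(a) covers 0:e
2(a) covers 1:a
3(e) covers 2:a
4(c) covers 2:a
5(c) covers 4:c
floor of heap: 0:e
completions by unplaced set U, small U first (add the entries for U minus each lowest piece of U):
  |U|=1: {3}:1  {5}:1
  |U|=2: {3,5}:2  {4,5}:1
  |U|=3: {3,4,5}:3
  |U|=4: {2,3,4,5}:3
  start at 0(e): 3

3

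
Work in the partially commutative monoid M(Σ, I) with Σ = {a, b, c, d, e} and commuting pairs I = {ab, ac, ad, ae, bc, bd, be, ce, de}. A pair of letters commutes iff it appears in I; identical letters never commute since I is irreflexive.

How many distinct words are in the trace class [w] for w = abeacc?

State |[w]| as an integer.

180

drop 0:a onto floor
drop 1:b onto floor
drop 2:e onto floor
drop 3:a onto {0:a}
drop 4:c onto floor
drop 5:c onto {4:c}
ground layer = {0:a, 1:b, 2:e, 4:c}
drop-orders for the pieces not yet dropped (sum over which currently-grounded one goes next):
  1 to go: {1} 1  {2} 1  {3} 1  {5} 1
  2 to go: {0,3} 1  {1,2} 2  {1,3} 2  {1,5} 2  {2,3} 2  {2,5} 2  {3,5} 2  {4,5} 1
  3 to go: {0,1,3} 3  {0,2,3} 3  {0,3,5} 3  {1,2,3} 6  {1,2,5} 6  {1,3,5} 6  {1,4,5} 3  {2,3,5} 6  {2,4,5} 3  {3,4,5} 3
  4 to go: {0,1,2,3} 12  {0,1,3,5} 12  {0,2,3,5} 12  {0,3,4,5} 6  {1,2,3,5} 24  {1,2,4,5} 12  {1,3,4,5} 12  {2,3,4,5} 12
  if 0:a drops first: 60 orders
  if 1:b drops first: 30 orders
  if 2:e drops first: 30 orders
  if 4:c drops first: 60 orders
heap linearizations: 180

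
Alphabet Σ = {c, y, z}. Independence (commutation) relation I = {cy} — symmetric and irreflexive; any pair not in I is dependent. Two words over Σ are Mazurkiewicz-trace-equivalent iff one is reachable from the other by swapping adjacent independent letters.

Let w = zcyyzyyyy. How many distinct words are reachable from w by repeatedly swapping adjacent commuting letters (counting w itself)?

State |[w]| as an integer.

3

0(z) covers ∅
1(c) covers 0:z
2(y) covers 0:z
3(y) covers 2:y
4(z) covers 1:c, 3:y
5(y) covers 4:z
6(y) covers 5:y
7(y) covers 6:y
8(y) covers 7:y
floor of heap: 0:z
completions by unplaced set U, small U first (add the entries for U minus each lowest piece of U):
  |U|=1: {8}:1
  |U|=2: {7,8}:1
  |U|=3: {6,7,8}:1
  |U|=4: {5,6,7,8}:1
  |U|=5: {4,5,6,7,8}:1
  |U|=6: {1,4,5,6,7,8}:1  {3,4,5,6,7,8}:1
  |U|=7: {1,3,4,5,6,7,8}:2  {2,3,4,5,6,7,8}:1
  start at 0(z): 3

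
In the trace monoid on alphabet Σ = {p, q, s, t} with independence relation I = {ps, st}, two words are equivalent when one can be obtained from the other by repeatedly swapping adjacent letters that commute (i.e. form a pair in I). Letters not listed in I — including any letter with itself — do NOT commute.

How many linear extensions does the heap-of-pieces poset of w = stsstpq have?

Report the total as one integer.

20

0(s) covers ∅
1(t) covers ∅
2(s) covers 0:s
3(s) covers 2:s
4(t) covers 1:t
5(p) covers 4:t
6(q) covers 3:s, 5:p
floor of heap: 0:s, 1:t
completions by unplaced set U, small U first (add the entries for U minus each lowest piece of U):
  |U|=1: {6}:1
  |U|=2: {3,6}:1  {5,6}:1
  |U|=3: {2,3,6}:1  {3,5,6}:2  {4,5,6}:1
  |U|=4: {0,2,3,6}:1  {1,4,5,6}:1  {2,3,5,6}:3  {3,4,5,6}:3
  |U|=5: {0,2,3,5,6}:4  {1,3,4,5,6}:4  {2,3,4,5,6}:6
  start at 0(s): 10
  start at 1(t): 10
sum over floor = 20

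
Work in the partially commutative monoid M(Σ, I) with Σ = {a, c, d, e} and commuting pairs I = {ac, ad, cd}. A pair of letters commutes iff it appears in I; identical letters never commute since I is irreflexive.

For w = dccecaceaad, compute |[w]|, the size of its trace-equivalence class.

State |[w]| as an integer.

piece 0:d — minimal
piece 1:c — minimal
piece 2:c rests on {1:c}
piece 3:e rests on {0:d, 2:c}
piece 4:c rests on {3:e}
piece 5:a rests on {3:e}
piece 6:c rests on {4:c}
piece 7:e rests on {5:a, 6:c}
piece 8:a rests on {7:e}
piece 9:a rests on {8:a}
piece 10:d rests on {7:e}
minimal pieces: {0:d, 1:c}
ways to finish when only these pieces remain (= sum over removing one remaining piece with nothing left below it):
  1 left: {9}→1  {10}→1
  2 left: {8,9}→1  {9,10}→2
  3 left: {8,9,10}→3
  4 left: {7,8,9,10}→3
  5 left: {5,7,8,9,10}→3  {6,7,8,9,10}→3
  6 left: {4,6,7,8,9,10}→3  {5,6,7,8,9,10}→6
  7 left: {4,5,6,7,8,9,10}→9
  8 left: {3,4,5,6,7,8,9,10}→9
  9 left: {0,3,4,5,6,7,8,9,10}→9  {2,3,4,5,6,7,8,9,10}→9
  placing 0:d first → 9 extensions
  placing 1:c first → 18 extensions
total linear extensions = 27

27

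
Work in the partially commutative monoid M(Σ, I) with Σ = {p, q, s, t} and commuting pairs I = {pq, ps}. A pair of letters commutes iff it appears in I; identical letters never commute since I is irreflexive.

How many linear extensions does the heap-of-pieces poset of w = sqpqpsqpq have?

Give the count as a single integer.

#0=s has no predecessor
#1=q depends on [0:s]
#2=p has no predecessor
#3=q depends on [1:q]
#4=p depends on [2:p]
#5=s depends on [3:q]
#6=q depends on [5:s]
#7=p depends on [4:p]
#8=q depends on [6:q]
sources: [0:s, 2:p]
N(rest) = Σ N(rest − s) over sources s of rest; N(one piece) = 1:
  size 1 → [7]=1  [8]=1
  size 2 → [4,7]=1  [6,8]=1  [7,8]=2
  size 3 → [2,4,7]=1  [4,7,8]=3  [5,6,8]=1  [6,7,8]=3
  size 4 → [2,4,7,8]=4  [3,5,6,8]=1  [4,6,7,8]=6  [5,6,7,8]=4
  size 5 → [1,3,5,6,8]=1  [2,4,6,7,8]=10  [3,5,6,7,8]=5  [4,5,6,7,8]=10
  size 6 → [0,1,3,5,6,8]=1  [1,3,5,6,7,8]=6  [2,4,5,6,7,8]=20  [3,4,5,6,7,8]=15
  size 7 → [0,1,3,5,6,7,8]=7  [1,3,4,5,6,7,8]=21  [2,3,4,5,6,7,8]=35
  first=0(s) contributes 56
  first=2(p) contributes 28
|[w]| = 84

84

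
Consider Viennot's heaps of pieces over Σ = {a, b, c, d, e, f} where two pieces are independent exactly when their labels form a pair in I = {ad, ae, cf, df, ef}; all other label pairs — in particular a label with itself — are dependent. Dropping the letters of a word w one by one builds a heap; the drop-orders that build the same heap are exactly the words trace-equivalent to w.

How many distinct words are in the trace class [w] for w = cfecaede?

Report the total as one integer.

22

piece 0:c — minimal
piece 1:f — minimal
piece 2:e rests on {0:c}
piece 3:c rests on {2:e}
piece 4:a rests on {1:f, 3:c}
piece 5:e rests on {3:c}
piece 6:d rests on {5:e}
piece 7:e rests on {6:d}
minimal pieces: {0:c, 1:f}
ways to finish when only these pieces remain (= sum over removing one remaining piece with nothing left below it):
  1 left: {4}→1  {7}→1
  2 left: {1,4}→1  {4,7}→2  {6,7}→1
  3 left: {1,4,7}→3  {4,6,7}→3  {5,6,7}→1
  4 left: {1,4,6,7}→6  {4,5,6,7}→4
  5 left: {1,4,5,6,7}→10  {3,4,5,6,7}→4
  6 left: {1,3,4,5,6,7}→14  {2,3,4,5,6,7}→4
  placing 0:c first → 18 extensions
  placing 1:f first → 4 extensions
total linear extensions = 22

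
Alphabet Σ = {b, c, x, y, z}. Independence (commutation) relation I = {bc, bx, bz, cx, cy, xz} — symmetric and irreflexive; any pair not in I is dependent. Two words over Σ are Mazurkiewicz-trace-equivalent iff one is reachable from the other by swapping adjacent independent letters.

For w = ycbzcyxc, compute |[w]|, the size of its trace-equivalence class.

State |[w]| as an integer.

38

#0=y has no predecessor
#1=c has no predecessor
#2=b depends on [0:y]
#3=z depends on [0:y, 1:c]
#4=c depends on [3:z]
#5=y depends on [2:b, 3:z]
#6=x depends on [5:y]
#7=c depends on [4:c]
sources: [0:y, 1:c]
N(rest) = Σ N(rest − s) over sources s of rest; N(one piece) = 1:
  size 1 → [6]=1  [7]=1
  size 2 → [4,7]=1  [5,6]=1  [6,7]=2
  size 3 → [2,5,6]=1  [4,6,7]=3  [5,6,7]=3
  size 4 → [2,5,6,7]=4  [4,5,6,7]=6
  size 5 → [2,4,5,6,7]=10  [3,4,5,6,7]=6
  size 6 → [1,3,4,5,6,7]=6  [2,3,4,5,6,7]=16
  first=0(y) contributes 22
  first=1(c) contributes 16
|[w]| = 38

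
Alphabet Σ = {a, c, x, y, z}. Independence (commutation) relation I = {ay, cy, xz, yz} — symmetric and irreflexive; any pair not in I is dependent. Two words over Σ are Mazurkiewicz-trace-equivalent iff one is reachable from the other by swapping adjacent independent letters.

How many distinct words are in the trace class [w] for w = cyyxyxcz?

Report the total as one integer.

drop 0:c onto floor
drop 1:y onto floor
drop 2:y onto {1:y}
drop 3:x onto {0:c, 2:y}
drop 4:y onto {3:x}
drop 5:x onto {4:y}
drop 6:c onto {5:x}
drop 7:z onto {6:c}
ground layer = {0:c, 1:y}
drop-orders for the pieces not yet dropped (sum over which currently-grounded one goes next):
  1 to go: {7} 1
  2 to go: {6,7} 1
  3 to go: {5,6,7} 1
  4 to go: {4,5,6,7} 1
  5 to go: {3,4,5,6,7} 1
  6 to go: {0,3,4,5,6,7} 1  {2,3,4,5,6,7} 1
  if 0:c drops first: 1 orders
  if 1:y drops first: 2 orders
heap linearizations: 3

3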